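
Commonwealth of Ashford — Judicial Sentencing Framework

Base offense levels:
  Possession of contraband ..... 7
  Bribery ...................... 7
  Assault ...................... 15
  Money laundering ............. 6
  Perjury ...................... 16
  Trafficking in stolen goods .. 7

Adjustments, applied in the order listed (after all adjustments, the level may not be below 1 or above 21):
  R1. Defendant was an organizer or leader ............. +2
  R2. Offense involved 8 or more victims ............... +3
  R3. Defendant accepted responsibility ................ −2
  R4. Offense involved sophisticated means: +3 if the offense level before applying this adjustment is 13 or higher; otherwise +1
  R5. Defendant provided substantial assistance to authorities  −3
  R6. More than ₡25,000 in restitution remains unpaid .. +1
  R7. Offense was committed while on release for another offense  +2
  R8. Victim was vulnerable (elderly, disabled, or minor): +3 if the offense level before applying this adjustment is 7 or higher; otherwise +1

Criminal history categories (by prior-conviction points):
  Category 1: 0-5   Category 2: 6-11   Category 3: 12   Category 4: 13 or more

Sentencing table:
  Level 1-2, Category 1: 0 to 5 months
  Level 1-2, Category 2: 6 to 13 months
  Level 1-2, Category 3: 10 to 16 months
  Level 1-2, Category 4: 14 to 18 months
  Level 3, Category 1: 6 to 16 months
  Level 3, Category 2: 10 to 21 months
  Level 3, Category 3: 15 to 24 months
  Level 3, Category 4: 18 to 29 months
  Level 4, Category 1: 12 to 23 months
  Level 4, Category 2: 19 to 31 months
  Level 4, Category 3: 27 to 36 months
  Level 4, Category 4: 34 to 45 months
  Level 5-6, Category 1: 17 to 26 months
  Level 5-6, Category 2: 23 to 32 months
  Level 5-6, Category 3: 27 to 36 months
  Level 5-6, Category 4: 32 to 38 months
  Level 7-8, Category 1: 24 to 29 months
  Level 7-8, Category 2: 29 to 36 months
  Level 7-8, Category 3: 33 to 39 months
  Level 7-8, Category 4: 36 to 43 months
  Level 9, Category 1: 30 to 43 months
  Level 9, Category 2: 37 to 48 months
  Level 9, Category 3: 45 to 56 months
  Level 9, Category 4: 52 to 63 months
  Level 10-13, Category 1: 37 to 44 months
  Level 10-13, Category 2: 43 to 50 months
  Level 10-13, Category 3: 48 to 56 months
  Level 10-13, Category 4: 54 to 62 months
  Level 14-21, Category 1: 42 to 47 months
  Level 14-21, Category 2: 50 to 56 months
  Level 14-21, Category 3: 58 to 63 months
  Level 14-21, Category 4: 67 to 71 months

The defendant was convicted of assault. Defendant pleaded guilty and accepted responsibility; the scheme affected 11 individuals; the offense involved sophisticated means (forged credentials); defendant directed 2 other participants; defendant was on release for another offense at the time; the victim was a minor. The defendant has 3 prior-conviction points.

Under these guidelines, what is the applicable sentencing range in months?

42-47 months

Base offense level for assault: 15.
R1 applies: 15 + 2 = 17.
R2 applies: 17 + 3 = 20.
R3 applies: 20 − 2 = 18.
R4 applies (level before this adjustment is 18 ≥ 13, so +3): 18 + 3 = 21.
R5 does not apply.
R6 does not apply.
R7 applies: 21 + 2 = 23.
R8 applies (level before this adjustment is 23 ≥ 7, so +3): 23 + 3 = 26.
Level 26 exceeds the maximum of 21; capped at 21.
Final offense level: 21.
Criminal history: 3 prior points → Category 1 (0-5).
Level 21 falls in the 14-21 band.
Grid: Level 14-21 × Category 1 = 42-47 months.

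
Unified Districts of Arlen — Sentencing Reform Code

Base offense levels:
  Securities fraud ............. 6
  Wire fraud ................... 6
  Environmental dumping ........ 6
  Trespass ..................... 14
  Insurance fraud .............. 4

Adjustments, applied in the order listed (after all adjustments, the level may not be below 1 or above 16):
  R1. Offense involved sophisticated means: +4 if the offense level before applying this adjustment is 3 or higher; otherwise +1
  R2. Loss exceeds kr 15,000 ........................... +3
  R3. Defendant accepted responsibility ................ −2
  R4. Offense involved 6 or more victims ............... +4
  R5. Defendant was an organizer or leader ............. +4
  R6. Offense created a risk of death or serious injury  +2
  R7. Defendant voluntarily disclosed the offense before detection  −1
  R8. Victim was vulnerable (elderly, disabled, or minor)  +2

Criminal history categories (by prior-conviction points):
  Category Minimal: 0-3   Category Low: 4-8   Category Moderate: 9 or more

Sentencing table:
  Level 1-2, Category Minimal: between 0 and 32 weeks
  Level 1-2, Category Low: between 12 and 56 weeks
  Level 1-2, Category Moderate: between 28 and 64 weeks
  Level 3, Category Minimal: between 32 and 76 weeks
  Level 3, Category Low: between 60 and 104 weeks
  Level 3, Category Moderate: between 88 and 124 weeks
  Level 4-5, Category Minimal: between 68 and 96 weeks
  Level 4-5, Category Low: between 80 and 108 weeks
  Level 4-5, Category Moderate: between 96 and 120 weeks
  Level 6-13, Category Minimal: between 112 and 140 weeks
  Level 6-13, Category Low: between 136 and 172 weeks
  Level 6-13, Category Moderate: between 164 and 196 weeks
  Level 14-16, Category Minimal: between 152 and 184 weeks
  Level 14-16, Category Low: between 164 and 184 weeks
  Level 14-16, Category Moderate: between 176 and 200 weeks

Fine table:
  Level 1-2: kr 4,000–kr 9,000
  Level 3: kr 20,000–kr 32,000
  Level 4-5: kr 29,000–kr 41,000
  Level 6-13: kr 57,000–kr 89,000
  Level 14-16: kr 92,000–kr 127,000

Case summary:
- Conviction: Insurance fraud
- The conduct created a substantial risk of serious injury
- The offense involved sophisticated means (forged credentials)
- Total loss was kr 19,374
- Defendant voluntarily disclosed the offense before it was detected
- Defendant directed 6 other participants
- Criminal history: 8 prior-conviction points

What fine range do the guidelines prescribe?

Base offense level for insurance fraud: 4.
R1 applies (level before this adjustment is 4 ≥ 3, so +4): 4 + 4 = 8.
R2 applies: 8 + 3 = 11.
R5 applies: 11 + 4 = 15.
R6 applies: 15 + 2 = 17.
R7 applies: 17 − 1 = 16.
Final offense level: 16.
Level 16 falls in the 14-16 band.
Fine table: Level 14-16 → kr 92,000–kr 127,000.

kr 92,000–kr 127,000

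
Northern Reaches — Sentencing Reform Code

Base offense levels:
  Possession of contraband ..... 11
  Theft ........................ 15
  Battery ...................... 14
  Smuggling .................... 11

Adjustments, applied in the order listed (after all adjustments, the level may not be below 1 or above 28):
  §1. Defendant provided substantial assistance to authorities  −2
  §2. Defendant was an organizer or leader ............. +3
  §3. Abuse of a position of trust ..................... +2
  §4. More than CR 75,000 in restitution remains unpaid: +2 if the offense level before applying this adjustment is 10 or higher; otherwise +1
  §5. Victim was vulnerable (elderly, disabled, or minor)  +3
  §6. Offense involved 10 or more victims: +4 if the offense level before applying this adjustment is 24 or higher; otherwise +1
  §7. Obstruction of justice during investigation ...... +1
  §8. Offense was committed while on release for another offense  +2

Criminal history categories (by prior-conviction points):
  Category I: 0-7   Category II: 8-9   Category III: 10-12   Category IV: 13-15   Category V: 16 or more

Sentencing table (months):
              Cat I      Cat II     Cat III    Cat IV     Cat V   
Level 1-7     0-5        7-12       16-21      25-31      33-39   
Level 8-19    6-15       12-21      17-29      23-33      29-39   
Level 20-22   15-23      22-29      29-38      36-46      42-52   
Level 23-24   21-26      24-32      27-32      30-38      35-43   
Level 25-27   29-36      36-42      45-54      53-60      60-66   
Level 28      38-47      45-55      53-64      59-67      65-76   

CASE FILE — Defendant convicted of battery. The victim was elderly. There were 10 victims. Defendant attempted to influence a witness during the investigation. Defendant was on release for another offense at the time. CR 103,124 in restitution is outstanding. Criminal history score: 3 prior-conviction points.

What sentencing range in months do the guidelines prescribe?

21-26 months

Base offense level for battery: 14.
§2 does not apply.
§4 applies (level before this adjustment is 14 ≥ 10, so +2): 14 + 2 = 16.
§5 applies: 16 + 3 = 19.
§6 applies (level before this adjustment is 19 < 24, so +1): 19 + 1 = 20.
§7 applies: 20 + 1 = 21.
§8 applies: 21 + 2 = 23.
Final offense level: 23.
Criminal history: 3 prior points → Category I (0-7).
Level 23 falls in the 23-24 band.
Grid: Level 23-24 × Category I = 21-26 months.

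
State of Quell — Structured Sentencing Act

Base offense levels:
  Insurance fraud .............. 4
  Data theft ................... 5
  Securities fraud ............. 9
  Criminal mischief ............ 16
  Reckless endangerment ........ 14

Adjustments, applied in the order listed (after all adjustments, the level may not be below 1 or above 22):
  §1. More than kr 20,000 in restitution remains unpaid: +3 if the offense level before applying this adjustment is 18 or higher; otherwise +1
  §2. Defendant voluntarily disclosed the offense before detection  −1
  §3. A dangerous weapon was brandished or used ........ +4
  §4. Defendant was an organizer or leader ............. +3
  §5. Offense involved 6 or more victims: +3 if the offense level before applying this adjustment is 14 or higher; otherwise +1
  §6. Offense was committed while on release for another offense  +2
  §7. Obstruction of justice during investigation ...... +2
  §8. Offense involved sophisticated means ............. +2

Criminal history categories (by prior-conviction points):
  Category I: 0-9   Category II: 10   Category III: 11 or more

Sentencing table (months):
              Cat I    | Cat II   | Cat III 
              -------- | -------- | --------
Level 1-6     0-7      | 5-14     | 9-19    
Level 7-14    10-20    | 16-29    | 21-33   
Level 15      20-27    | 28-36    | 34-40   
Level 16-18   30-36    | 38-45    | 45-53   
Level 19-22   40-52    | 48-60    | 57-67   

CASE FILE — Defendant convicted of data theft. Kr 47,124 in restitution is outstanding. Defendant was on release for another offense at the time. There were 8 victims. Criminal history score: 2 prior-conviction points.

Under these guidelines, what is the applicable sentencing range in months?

10-20 months

Base offense level for data theft: 5.
§1 applies (level before this adjustment is 5 < 18, so +1): 5 + 1 = 6.
§2 does not apply.
§4 does not apply.
§5 applies (level before this adjustment is 6 < 14, so +1): 6 + 1 = 7.
§6 applies: 7 + 2 = 9.
§7 does not apply.
Final offense level: 9.
Criminal history: 2 prior points → Category I (0-9).
Level 9 falls in the 7-14 band.
Grid: Level 7-14 × Category I = 10-20 months.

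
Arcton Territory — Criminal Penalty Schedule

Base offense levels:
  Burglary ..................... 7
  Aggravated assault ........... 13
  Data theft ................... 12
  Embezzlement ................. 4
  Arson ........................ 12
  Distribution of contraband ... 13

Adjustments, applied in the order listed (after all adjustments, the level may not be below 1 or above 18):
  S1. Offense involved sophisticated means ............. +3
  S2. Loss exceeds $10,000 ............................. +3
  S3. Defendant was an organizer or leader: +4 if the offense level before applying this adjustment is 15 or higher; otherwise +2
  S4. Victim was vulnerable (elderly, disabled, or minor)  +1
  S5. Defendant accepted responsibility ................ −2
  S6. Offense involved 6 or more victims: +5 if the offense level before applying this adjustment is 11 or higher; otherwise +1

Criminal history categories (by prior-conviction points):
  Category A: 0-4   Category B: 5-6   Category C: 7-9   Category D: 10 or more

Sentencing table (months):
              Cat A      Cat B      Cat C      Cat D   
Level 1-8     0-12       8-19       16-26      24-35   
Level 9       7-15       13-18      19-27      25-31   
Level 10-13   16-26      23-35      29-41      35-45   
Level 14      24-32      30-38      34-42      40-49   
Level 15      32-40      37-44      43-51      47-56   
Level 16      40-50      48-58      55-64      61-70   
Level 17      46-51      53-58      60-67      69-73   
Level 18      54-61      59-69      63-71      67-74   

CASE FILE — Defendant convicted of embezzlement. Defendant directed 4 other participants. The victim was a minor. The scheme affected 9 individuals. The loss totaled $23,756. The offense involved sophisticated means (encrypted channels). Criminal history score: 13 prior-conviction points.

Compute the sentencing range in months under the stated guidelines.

67-74 months

Base offense level for embezzlement: 4.
S1 applies: 4 + 3 = 7.
S2 applies: 7 + 3 = 10.
S3 applies (level before this adjustment is 10 < 15, so +2): 10 + 2 = 12.
S4 applies: 12 + 1 = 13.
S5 does not apply.
S6 applies (level before this adjustment is 13 ≥ 11, so +5): 13 + 5 = 18.
Final offense level: 18.
Criminal history: 13 prior points → Category D (10+).
Level 18 falls in the 18 band.
Grid: Level 18 × Category D = 67-74 months.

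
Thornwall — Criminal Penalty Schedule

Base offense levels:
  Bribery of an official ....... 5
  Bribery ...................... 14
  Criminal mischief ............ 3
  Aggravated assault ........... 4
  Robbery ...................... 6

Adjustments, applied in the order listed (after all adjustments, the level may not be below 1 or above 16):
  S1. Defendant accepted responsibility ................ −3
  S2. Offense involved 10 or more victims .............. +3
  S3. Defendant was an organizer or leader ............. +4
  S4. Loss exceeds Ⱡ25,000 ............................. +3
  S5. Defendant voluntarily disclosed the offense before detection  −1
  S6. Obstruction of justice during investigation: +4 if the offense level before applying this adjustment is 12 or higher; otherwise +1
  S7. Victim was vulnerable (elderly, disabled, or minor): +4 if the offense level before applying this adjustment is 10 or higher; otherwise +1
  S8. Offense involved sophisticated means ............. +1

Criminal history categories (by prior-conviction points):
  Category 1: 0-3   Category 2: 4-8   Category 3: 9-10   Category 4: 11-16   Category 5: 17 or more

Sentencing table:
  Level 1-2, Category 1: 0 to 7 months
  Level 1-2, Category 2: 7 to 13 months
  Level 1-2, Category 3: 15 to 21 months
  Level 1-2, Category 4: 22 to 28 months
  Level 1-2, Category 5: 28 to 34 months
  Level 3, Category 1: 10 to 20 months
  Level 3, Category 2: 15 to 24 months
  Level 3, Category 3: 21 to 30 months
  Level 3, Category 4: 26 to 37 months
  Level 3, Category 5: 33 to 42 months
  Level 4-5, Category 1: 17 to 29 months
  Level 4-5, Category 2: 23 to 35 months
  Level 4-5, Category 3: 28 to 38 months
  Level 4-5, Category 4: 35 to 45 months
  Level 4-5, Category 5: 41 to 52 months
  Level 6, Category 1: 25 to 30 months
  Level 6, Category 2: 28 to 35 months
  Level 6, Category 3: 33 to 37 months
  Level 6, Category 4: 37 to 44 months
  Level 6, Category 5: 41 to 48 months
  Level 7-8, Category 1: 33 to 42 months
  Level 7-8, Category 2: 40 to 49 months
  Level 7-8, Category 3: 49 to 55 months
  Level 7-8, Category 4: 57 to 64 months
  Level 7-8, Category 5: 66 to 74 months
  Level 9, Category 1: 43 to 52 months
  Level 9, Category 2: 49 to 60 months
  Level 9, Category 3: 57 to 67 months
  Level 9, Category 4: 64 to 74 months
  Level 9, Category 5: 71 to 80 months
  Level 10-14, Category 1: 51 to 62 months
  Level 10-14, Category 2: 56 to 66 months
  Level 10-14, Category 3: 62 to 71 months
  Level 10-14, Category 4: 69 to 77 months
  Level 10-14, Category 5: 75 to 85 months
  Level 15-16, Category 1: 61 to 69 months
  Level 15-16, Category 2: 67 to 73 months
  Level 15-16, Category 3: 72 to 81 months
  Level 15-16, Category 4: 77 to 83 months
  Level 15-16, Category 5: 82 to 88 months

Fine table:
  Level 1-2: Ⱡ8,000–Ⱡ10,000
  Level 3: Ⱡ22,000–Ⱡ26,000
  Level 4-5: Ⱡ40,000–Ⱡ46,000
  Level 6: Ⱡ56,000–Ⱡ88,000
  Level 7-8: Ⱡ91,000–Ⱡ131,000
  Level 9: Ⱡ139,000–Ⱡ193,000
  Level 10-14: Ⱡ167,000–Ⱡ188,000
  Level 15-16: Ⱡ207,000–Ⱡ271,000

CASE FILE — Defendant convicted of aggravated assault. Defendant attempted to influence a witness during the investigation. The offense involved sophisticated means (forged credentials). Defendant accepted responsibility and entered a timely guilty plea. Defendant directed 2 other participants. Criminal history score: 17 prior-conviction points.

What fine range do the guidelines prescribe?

Ⱡ91,000–Ⱡ131,000

Base offense level for aggravated assault: 4.
S1 applies: 4 − 3 = 1.
S3 applies: 1 + 4 = 5.
S5 does not apply.
S6 applies (level before this adjustment is 5 < 12, so +1): 5 + 1 = 6.
S8 applies: 6 + 1 = 7.
Final offense level: 7.
Level 7 falls in the 7-8 band.
Fine table: Level 7-8 → Ⱡ91,000–Ⱡ131,000.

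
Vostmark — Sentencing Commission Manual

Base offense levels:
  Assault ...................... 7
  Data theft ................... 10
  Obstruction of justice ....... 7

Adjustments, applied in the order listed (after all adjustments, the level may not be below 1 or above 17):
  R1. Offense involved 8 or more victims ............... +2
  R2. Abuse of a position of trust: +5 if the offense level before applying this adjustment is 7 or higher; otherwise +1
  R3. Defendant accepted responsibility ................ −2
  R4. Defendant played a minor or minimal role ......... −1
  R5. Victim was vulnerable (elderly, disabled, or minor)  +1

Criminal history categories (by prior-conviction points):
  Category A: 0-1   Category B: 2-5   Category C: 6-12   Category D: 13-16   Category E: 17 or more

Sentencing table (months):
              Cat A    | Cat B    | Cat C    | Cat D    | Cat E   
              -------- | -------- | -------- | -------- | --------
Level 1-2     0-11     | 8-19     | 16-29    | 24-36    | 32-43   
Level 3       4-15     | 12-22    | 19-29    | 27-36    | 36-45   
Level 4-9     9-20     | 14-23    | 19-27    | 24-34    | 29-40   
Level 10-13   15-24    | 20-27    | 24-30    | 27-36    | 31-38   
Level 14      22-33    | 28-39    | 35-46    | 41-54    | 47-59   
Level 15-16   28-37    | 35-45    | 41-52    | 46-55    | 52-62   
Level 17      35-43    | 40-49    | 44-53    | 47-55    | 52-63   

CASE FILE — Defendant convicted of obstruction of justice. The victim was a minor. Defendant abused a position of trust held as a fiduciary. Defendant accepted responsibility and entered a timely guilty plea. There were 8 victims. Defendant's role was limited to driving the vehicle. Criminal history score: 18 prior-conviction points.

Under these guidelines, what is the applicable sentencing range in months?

Base offense level for obstruction of justice: 7.
R1 applies: 7 + 2 = 9.
R2 applies (level before this adjustment is 9 ≥ 7, so +5): 9 + 5 = 14.
R3 applies: 14 − 2 = 12.
R4 applies: 12 − 1 = 11.
R5 applies: 11 + 1 = 12.
Final offense level: 12.
Criminal history: 18 prior points → Category E (17+).
Level 12 falls in the 10-13 band.
Grid: Level 10-13 × Category E = 31-38 months.

31-38 months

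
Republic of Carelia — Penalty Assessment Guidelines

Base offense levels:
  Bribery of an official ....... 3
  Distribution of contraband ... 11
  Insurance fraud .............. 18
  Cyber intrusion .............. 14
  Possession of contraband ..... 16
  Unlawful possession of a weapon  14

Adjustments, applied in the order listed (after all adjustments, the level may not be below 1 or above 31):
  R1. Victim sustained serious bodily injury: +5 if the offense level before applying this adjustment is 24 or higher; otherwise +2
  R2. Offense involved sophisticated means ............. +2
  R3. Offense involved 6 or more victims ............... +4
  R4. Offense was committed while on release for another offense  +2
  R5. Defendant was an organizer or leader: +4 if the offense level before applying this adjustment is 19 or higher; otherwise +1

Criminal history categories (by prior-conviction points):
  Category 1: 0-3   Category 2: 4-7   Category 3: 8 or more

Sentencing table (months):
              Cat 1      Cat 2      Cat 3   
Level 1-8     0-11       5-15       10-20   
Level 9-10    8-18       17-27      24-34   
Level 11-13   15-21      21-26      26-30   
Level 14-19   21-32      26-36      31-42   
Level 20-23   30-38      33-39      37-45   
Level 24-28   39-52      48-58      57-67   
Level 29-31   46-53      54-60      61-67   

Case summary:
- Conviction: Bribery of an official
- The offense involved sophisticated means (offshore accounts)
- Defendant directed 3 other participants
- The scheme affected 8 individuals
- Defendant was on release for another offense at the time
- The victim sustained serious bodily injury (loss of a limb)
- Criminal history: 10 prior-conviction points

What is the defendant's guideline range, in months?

31-42 months

Base offense level for bribery of an official: 3.
R1 applies (level before this adjustment is 3 < 24, so +2): 3 + 2 = 5.
R2 applies: 5 + 2 = 7.
R3 applies: 7 + 4 = 11.
R4 applies: 11 + 2 = 13.
R5 applies (level before this adjustment is 13 < 19, so +1): 13 + 1 = 14.
Final offense level: 14.
Criminal history: 10 prior points → Category 3 (8+).
Level 14 falls in the 14-19 band.
Grid: Level 14-19 × Category 3 = 31-42 months.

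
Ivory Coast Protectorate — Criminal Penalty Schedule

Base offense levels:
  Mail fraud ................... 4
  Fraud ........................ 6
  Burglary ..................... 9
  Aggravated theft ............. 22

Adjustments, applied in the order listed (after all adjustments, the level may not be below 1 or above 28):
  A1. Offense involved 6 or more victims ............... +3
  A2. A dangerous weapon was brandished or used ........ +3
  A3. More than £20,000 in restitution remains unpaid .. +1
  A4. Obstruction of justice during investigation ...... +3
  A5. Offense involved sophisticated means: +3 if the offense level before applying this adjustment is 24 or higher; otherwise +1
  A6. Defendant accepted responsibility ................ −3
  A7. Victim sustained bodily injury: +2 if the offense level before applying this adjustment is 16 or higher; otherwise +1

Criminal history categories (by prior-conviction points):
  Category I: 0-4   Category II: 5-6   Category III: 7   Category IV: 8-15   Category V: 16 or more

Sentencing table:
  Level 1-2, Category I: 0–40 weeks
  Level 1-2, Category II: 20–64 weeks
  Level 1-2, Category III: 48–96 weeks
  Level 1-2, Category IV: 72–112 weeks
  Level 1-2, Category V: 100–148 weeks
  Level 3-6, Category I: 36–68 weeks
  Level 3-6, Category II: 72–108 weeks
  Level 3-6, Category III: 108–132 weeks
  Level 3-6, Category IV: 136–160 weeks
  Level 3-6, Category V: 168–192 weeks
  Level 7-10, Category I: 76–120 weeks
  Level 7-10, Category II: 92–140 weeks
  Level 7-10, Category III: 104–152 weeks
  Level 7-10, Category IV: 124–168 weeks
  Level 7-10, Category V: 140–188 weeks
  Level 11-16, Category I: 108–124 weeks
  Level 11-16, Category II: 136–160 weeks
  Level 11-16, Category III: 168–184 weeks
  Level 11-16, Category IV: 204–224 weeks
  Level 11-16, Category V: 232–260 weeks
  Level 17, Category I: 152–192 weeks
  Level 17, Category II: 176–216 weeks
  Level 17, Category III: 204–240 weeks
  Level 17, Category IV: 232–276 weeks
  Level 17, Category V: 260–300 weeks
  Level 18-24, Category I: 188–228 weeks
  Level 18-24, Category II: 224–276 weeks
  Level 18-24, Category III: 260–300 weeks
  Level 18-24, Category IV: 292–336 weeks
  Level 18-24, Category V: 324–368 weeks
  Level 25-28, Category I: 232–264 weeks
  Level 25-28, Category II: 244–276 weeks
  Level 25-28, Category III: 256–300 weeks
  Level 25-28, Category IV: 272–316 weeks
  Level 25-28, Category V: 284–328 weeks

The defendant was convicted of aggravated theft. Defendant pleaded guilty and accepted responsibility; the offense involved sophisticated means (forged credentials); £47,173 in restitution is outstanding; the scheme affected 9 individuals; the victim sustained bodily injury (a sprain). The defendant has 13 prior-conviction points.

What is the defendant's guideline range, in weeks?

272-316 weeks

Base offense level for aggravated theft: 22.
A1 applies: 22 + 3 = 25.
A3 applies: 25 + 1 = 26.
A5 applies (level before this adjustment is 26 ≥ 24, so +3): 26 + 3 = 29.
A6 applies: 29 − 3 = 26.
A7 applies (level before this adjustment is 26 ≥ 16, so +2): 26 + 2 = 28.
Final offense level: 28.
Criminal history: 13 prior points → Category IV (8-15).
Level 28 falls in the 25-28 band.
Grid: Level 25-28 × Category IV = 272-316 weeks.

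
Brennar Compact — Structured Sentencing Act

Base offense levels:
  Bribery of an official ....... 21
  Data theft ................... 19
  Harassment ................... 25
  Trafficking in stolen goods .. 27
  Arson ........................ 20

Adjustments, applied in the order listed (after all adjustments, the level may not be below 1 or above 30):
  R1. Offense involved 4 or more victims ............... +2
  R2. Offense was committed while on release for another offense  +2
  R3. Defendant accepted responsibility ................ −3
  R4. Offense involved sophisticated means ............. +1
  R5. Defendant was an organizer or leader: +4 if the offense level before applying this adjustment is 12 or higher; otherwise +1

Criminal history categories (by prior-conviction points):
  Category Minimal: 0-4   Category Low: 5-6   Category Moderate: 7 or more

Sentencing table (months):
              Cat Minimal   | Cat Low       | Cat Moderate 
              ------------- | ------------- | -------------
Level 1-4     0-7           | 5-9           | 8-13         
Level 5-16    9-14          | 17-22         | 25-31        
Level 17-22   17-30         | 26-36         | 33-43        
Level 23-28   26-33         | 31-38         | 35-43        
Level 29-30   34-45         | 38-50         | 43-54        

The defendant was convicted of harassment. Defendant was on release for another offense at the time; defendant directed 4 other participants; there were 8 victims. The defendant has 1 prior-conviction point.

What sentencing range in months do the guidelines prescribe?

34-45 months

Base offense level for harassment: 25.
R1 applies: 25 + 2 = 27.
R2 applies: 27 + 2 = 29.
R4 does not apply.
R5 applies (level before this adjustment is 29 ≥ 12, so +4): 29 + 4 = 33.
Level 33 exceeds the maximum of 30; capped at 30.
Final offense level: 30.
Criminal history: 1 prior point → Category Minimal (0-4).
Level 30 falls in the 29-30 band.
Grid: Level 29-30 × Category Minimal = 34-45 months.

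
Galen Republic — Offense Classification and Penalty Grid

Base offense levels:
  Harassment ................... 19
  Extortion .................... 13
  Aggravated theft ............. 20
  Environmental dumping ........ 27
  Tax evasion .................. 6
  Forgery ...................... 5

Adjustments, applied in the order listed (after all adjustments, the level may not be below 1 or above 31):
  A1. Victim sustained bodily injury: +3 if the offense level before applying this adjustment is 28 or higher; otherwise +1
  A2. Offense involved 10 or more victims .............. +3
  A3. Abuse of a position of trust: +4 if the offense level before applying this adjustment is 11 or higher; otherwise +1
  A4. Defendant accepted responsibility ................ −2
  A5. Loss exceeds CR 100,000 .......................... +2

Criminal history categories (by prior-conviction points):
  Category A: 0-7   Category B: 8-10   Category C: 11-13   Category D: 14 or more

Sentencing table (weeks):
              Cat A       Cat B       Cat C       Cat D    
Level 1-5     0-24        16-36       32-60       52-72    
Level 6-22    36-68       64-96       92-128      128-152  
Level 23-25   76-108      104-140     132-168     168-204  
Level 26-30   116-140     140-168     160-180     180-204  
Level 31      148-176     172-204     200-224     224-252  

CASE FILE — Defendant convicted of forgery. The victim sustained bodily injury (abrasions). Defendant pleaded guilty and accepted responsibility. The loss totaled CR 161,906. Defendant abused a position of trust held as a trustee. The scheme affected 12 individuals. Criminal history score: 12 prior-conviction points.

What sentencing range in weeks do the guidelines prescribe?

Base offense level for forgery: 5.
A1 applies (level before this adjustment is 5 < 28, so +1): 5 + 1 = 6.
A2 applies: 6 + 3 = 9.
A3 applies (level before this adjustment is 9 < 11, so +1): 9 + 1 = 10.
A4 applies: 10 − 2 = 8.
A5 applies: 8 + 2 = 10.
Final offense level: 10.
Criminal history: 12 prior points → Category C (11-13).
Level 10 falls in the 6-22 band.
Grid: Level 6-22 × Category C = 92-128 weeks.

92-128 weeks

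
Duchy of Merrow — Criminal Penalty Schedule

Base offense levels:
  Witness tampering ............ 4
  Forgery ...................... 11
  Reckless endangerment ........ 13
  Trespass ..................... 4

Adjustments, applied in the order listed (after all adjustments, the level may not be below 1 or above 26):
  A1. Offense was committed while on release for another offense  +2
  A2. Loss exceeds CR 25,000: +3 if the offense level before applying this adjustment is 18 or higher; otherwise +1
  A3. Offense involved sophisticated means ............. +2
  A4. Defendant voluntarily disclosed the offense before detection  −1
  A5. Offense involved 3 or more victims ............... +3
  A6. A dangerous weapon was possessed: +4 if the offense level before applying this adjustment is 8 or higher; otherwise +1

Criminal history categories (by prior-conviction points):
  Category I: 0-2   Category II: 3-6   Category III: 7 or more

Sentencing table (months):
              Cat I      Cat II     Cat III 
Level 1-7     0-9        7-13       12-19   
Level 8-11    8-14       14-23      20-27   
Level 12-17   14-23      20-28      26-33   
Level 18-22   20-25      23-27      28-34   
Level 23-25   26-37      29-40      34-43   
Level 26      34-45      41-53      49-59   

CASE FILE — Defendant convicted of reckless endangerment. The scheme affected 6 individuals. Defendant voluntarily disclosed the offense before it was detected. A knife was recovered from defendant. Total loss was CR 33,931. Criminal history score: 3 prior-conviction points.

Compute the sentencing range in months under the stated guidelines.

23-27 months

Base offense level for reckless endangerment: 13.
A2 applies (level before this adjustment is 13 < 18, so +1): 13 + 1 = 14.
A3 does not apply.
A4 applies: 14 − 1 = 13.
A5 applies: 13 + 3 = 16.
A6 applies (level before this adjustment is 16 ≥ 8, so +4): 16 + 4 = 20.
Final offense level: 20.
Criminal history: 3 prior points → Category II (3-6).
Level 20 falls in the 18-22 band.
Grid: Level 18-22 × Category II = 23-27 months.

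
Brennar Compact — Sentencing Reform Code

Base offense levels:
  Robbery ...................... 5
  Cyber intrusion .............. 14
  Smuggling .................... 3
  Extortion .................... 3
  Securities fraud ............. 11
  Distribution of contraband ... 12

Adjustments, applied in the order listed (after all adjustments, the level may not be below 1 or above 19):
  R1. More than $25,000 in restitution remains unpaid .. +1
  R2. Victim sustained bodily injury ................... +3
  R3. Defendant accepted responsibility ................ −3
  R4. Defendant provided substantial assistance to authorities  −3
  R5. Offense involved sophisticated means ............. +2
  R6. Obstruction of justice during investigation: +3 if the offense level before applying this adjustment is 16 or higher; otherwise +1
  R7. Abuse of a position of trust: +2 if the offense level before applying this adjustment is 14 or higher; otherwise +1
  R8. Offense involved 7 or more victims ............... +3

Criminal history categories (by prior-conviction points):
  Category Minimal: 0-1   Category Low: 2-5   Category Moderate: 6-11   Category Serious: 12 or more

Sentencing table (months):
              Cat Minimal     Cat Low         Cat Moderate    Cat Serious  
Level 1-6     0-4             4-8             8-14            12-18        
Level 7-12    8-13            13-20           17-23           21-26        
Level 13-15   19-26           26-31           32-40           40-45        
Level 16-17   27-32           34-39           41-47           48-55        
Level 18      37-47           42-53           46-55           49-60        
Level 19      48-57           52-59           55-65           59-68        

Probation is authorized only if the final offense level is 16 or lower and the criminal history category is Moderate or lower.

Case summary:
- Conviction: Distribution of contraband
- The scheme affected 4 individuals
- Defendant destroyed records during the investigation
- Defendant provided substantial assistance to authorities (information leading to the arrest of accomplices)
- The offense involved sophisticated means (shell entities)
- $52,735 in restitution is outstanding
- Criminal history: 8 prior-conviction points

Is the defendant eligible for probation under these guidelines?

Base offense level for distribution of contraband: 12.
R1 applies: 12 + 1 = 13.
R2 does not apply.
R4 applies: 13 − 3 = 10.
R5 applies: 10 + 2 = 12.
R6 applies (level before this adjustment is 12 < 16, so +1): 12 + 1 = 13.
R7 does not apply.
Final offense level: 13.
Criminal history: 8 prior points → Category Moderate (6-11).
Level 13 falls in the 13-15 band.
Grid: Level 13-15 × Category Moderate = 32-40 months.
Probation check: level 13 ≤ 16 and category Moderate ≤ Moderate → eligible.

Yes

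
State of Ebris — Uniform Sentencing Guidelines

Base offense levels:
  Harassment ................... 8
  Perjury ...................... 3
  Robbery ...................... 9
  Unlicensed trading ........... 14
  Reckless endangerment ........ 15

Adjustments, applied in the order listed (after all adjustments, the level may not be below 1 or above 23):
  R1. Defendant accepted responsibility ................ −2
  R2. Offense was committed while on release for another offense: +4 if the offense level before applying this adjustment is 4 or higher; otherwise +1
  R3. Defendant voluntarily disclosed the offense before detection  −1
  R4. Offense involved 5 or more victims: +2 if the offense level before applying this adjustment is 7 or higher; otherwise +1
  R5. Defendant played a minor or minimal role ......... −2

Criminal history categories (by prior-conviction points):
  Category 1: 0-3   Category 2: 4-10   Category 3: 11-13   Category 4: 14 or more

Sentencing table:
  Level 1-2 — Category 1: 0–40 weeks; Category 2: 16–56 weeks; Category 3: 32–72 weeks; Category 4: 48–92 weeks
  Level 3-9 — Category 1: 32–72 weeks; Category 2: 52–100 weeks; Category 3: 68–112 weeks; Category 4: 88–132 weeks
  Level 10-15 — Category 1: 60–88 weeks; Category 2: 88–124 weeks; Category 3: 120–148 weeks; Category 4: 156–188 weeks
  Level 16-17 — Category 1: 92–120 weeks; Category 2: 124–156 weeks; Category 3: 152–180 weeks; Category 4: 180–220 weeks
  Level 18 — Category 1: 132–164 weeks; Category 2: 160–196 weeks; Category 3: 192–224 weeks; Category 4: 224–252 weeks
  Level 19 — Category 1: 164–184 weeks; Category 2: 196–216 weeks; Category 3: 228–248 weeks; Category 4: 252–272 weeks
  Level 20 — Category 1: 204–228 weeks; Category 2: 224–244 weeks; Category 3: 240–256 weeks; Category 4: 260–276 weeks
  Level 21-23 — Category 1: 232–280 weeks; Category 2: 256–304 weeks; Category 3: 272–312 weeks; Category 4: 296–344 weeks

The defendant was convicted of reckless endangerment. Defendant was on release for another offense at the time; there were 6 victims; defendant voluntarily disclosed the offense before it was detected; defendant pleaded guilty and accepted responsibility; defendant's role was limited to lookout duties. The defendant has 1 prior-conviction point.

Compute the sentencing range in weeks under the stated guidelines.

Base offense level for reckless endangerment: 15.
R1 applies: 15 − 2 = 13.
R2 applies (level before this adjustment is 13 ≥ 4, so +4): 13 + 4 = 17.
R3 applies: 17 − 1 = 16.
R4 applies (level before this adjustment is 16 ≥ 7, so +2): 16 + 2 = 18.
R5 applies: 18 − 2 = 16.
Final offense level: 16.
Criminal history: 1 prior point → Category 1 (0-3).
Level 16 falls in the 16-17 band.
Grid: Level 16-17 × Category 1 = 92-120 weeks.

92-120 weeks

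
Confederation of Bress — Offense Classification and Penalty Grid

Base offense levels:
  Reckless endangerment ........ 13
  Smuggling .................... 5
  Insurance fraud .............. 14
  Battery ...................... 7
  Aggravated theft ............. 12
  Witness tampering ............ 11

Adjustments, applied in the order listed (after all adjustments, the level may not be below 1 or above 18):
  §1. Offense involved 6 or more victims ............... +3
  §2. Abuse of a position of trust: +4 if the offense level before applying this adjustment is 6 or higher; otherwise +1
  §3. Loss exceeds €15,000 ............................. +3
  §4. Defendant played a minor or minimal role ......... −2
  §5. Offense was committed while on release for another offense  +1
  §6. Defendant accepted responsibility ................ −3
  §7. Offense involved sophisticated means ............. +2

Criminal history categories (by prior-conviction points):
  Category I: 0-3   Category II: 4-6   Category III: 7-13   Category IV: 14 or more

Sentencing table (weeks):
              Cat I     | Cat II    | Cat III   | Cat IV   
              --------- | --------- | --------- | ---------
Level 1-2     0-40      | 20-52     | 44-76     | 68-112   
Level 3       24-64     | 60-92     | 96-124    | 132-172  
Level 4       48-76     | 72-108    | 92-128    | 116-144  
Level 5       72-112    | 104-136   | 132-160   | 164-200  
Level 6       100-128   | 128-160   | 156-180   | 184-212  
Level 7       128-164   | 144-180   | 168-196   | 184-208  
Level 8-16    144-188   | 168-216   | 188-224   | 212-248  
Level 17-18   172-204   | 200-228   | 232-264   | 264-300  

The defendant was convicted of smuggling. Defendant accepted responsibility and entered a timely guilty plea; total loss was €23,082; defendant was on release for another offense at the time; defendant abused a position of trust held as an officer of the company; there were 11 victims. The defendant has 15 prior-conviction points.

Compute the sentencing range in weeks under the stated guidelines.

212-248 weeks

Base offense level for smuggling: 5.
§1 applies: 5 + 3 = 8.
§2 applies (level before this adjustment is 8 ≥ 6, so +4): 8 + 4 = 12.
§3 applies: 12 + 3 = 15.
§5 applies: 15 + 1 = 16.
§6 applies: 16 − 3 = 13.
Final offense level: 13.
Criminal history: 15 prior points → Category IV (14+).
Level 13 falls in the 8-16 band.
Grid: Level 8-16 × Category IV = 212-248 weeks.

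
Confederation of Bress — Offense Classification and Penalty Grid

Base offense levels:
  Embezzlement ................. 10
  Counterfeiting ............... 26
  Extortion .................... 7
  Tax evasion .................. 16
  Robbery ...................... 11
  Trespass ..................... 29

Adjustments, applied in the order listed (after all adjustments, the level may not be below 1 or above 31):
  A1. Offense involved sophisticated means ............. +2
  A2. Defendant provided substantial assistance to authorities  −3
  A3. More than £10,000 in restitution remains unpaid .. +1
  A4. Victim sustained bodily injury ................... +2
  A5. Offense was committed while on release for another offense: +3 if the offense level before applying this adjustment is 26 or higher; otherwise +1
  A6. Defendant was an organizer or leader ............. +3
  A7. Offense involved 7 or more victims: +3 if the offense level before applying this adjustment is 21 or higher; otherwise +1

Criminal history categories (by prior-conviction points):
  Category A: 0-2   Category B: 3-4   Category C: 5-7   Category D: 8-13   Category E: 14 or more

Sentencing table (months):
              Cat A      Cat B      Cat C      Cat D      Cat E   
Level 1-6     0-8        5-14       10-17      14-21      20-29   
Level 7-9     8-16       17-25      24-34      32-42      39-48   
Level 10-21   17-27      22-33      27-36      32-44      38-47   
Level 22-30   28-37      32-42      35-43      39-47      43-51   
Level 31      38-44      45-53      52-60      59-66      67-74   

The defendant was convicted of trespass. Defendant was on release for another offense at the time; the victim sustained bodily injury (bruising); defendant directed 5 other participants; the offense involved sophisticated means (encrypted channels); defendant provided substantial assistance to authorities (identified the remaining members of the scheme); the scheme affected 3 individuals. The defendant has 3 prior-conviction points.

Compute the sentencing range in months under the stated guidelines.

45-53 months

Base offense level for trespass: 29.
A1 applies: 29 + 2 = 31.
A2 applies: 31 − 3 = 28.
A4 applies: 28 + 2 = 30.
A5 applies (level before this adjustment is 30 ≥ 26, so +3): 30 + 3 = 33.
A6 applies: 33 + 3 = 36.
A7 does not apply.
Level 36 exceeds the maximum of 31; capped at 31.
Final offense level: 31.
Criminal history: 3 prior points → Category B (3-4).
Level 31 falls in the 31 band.
Grid: Level 31 × Category B = 45-53 months.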